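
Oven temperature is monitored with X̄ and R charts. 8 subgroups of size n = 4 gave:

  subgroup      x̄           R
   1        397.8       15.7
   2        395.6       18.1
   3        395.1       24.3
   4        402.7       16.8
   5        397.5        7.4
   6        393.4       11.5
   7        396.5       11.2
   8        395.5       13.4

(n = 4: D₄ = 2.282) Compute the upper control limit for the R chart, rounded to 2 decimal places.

33.77

R̄ = (15.7 + 18.1 + 24.3 + 16.8 + 7.4 + 11.5 + 11.2 + 13.4) / 8 = 118.4000 / 8 = 14.8000
UCL_R = D₄·R̄ = 2.282 × 14.8000 = 33.7736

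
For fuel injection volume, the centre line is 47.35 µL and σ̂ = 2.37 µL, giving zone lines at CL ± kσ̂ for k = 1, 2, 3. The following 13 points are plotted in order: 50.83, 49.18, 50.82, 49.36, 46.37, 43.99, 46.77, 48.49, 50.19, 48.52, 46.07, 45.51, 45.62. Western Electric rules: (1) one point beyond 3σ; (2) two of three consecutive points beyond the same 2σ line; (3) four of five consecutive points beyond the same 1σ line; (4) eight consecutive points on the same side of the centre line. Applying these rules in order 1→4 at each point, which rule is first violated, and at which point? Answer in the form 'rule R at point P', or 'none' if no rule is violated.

none

Zone of each point (C = within 1σ̂, B = 1σ̂–2σ̂, A = 2σ̂–3σ̂, * = beyond 3σ̂; sign = side of CL): 1:+B, 2:+C, 3:+B, 4:+C, 5:-C, 6:-B, 7:-C, 8:+C, 9:+B, 10:+C, 11:-C, 12:-C, 13:-C
No rule fires across all 13 points.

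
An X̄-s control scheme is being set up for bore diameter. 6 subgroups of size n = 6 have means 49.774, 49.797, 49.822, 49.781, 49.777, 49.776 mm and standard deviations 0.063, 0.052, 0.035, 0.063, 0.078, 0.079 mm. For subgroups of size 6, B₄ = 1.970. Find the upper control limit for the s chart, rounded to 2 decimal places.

s̄ = (0.063 + 0.052 + 0.035 + 0.063 + 0.078 + 0.079) / 6 = 0.0617
UCL_s = B₄·s̄ = 1.970 × 0.0617 = 0.1215

0.12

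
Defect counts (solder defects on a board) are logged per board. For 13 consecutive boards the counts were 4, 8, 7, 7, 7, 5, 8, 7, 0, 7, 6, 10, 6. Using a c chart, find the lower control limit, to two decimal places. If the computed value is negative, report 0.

c̄ = (4 + 8 + 7 + 7 + 7 + 5 + 8 + 7 + 0 + 7 + 6 + 10 + 6) / 13 = 82 / 13 = 6.3077
LCL = c̄ − 3√c̄ = 6.3077 − 3 × 2.5115 = -1.2268 → 0 (cannot be negative)

0.00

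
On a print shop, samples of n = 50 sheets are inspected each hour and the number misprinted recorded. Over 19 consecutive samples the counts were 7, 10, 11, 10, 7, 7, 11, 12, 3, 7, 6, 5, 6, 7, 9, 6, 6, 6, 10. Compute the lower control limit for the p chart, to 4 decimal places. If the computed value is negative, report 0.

0.0007

p̄ = Σdᵢ / (k·n) = 146 / (19 × 50) = 0.15368
LCL = p̄ − 3·√(p̄(1−p̄)/n) = 0.15368 − 3 × 0.05100 = 0.00068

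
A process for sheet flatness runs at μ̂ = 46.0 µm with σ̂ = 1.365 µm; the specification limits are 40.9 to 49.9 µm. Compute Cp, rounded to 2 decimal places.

Cp = (USL − LSL) / (6σ̂) = (49.9 − 40.9) / (6 × 1.365) = 9.0000 / 8.1900 = 1.0989

1.10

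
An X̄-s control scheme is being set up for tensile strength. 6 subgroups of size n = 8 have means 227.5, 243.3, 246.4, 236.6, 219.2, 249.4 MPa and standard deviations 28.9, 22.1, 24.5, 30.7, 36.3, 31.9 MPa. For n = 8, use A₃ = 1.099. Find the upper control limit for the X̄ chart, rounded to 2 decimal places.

X̄̄ = (227.5 + 243.3 + 246.4 + 236.6 + 219.2 + 249.4) / 6 = 237.0667
s̄ = (28.9 + 22.1 + 24.5 + 30.7 + 36.3 + 31.9) / 6 = 29.0667
UCL = X̄̄ + A₃·s̄ = 237.0667 + 1.099 × 29.0667 = 269.0109

269.01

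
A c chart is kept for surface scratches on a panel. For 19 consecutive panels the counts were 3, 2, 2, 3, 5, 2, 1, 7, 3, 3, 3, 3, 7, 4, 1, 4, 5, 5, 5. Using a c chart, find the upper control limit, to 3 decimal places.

c̄ = (3 + 2 + 2 + 3 + 5 + 2 + 1 + 7 + 3 + 3 + 3 + 3 + 7 + 4 + 1 + 4 + 5 + 5 + 5) / 19 = 68 / 19 = 3.5789
UCL = c̄ + 3√c̄ = 3.5789 + 3 × √3.5789 = 3.5789 + 3 × 1.8918 = 9.2544

9.254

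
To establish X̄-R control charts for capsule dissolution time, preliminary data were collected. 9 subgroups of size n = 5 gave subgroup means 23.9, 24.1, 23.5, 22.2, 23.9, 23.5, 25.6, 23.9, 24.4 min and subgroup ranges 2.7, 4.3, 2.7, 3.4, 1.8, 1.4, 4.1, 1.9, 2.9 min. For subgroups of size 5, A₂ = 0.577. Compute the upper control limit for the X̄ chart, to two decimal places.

25.50

X̄̄ = (23.9 + 24.1 + 23.5 + 22.2 + 23.9 + 23.5 + 25.6 + 23.9 + 24.4) / 9 = 215.0000 / 9 = 23.8889
R̄ = (2.7 + 4.3 + 2.7 + 3.4 + 1.8 + 1.4 + 4.1 + 1.9 + 2.9) / 9 = 25.2000 / 9 = 2.8000
UCL = X̄̄ + A₂·R̄ = 23.8889 + 0.577 × 2.8000 = 25.5045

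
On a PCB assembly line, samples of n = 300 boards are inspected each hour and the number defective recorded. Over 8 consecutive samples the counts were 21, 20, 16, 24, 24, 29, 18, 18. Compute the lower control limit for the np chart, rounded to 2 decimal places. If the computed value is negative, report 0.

p̄ = Σdᵢ / (k·n) = 170 / (8 × 300) = 0.07083
LCL = np̄ − 3·√(np̄(1−p̄)) = 21.2500 − 3 × 4.4435 = 7.9195

7.92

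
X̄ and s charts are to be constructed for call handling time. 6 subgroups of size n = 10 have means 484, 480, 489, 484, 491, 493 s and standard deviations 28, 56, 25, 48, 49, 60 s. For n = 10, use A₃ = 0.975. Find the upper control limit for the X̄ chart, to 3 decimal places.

X̄̄ = (484 + 480 + 489 + 484 + 491 + 493) / 6 = 486.8333
s̄ = (28 + 56 + 25 + 48 + 49 + 60) / 6 = 44.3333
UCL = X̄̄ + A₃·s̄ = 486.8333 + 0.975 × 44.3333 = 530.0583

530.058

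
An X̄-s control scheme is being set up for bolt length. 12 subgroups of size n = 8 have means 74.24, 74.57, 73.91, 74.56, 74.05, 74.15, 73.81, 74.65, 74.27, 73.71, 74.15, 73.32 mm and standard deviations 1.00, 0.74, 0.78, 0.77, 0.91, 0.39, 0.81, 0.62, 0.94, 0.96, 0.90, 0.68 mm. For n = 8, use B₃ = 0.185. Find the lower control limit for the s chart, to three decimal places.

s̄ = (1.00 + 0.74 + 0.78 + 0.77 + 0.91 + 0.39 + 0.81 + 0.62 + 0.94 + 0.96 + 0.90 + 0.68) / 12 = 0.7917
LCL_s = B₃·s̄ = 0.185 × 0.7917 = 0.1465

0.146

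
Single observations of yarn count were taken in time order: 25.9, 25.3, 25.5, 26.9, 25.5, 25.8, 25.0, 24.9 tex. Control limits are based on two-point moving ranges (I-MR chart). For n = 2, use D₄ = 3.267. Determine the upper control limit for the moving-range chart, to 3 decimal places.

Moving ranges: 0.6, 0.2, 1.4, 1.4, 0.3, 0.8, 0.1; M̄R̄ = 4.8000 / 7 = 0.6857
UCL_MR = D₄·M̄R̄ = 3.267 × 0.6857 = 2.2402

2.240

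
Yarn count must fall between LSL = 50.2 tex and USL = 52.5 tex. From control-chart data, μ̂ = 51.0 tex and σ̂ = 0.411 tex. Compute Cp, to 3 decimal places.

0.933

Cp = (USL − LSL) / (6σ̂) = (52.5 − 50.2) / (6 × 0.411) = 2.3000 / 2.4660 = 0.9327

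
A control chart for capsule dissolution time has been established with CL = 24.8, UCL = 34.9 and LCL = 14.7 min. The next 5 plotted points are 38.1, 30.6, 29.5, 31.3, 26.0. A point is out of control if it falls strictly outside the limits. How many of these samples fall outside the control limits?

Compare each point to [14.7, 34.9]: sample 1 = 38.1 > UCL.

1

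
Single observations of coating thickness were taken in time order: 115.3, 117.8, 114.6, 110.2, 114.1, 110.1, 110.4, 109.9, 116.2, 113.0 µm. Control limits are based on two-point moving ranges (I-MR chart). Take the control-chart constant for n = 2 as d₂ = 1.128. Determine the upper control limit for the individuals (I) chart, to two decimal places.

X̄ = (115.3 + 117.8 + 114.6 + 110.2 + 114.1 + 110.1 + 110.4 + 109.9 + 116.2 + 113.0) / 10 = 113.1600
Moving ranges: 2.5, 3.2, 4.4, 3.9, 4.0, 0.3, 0.5, 6.3, 3.2; M̄R̄ = 28.3000 / 9 = 3.1444
UCL = X̄ + 3·M̄R̄/d₂ = 113.1600 + 3 × 3.1444 / 1.128 = 121.5229

121.52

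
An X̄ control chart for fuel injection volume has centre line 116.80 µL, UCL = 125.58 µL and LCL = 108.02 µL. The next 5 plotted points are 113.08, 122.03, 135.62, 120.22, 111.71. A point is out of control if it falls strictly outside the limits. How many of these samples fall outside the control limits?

Compare each point to [108.02, 125.58]: sample 3 = 135.62 > UCL.

1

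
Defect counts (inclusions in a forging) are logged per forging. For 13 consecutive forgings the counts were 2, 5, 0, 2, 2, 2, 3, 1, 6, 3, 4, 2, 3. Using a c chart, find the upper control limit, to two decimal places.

c̄ = (2 + 5 + 0 + 2 + 2 + 2 + 3 + 1 + 6 + 3 + 4 + 2 + 3) / 13 = 35 / 13 = 2.6923
UCL = c̄ + 3√c̄ = 2.6923 + 3 × √2.6923 = 2.6923 + 3 × 1.6408 = 7.6148

7.61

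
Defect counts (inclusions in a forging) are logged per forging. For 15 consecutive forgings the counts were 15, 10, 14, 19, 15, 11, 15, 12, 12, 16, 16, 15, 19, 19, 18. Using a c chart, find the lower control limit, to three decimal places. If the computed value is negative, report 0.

3.422

c̄ = (15 + 10 + 14 + 19 + 15 + 11 + 15 + 12 + 12 + 16 + 16 + 15 + 19 + 19 + 18) / 15 = 226 / 15 = 15.0667
LCL = c̄ − 3√c̄ = 15.0667 − 3 × 3.8816 = 3.4219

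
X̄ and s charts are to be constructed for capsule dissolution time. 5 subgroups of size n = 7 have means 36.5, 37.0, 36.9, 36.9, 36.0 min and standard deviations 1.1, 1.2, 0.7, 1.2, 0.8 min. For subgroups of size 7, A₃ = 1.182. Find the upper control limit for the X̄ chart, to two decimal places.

X̄̄ = (36.5 + 37.0 + 36.9 + 36.9 + 36.0) / 5 = 36.6600
s̄ = (1.1 + 1.2 + 0.7 + 1.2 + 0.8) / 5 = 1.0000
UCL = X̄̄ + A₃·s̄ = 36.6600 + 1.182 × 1.0000 = 37.8420

37.84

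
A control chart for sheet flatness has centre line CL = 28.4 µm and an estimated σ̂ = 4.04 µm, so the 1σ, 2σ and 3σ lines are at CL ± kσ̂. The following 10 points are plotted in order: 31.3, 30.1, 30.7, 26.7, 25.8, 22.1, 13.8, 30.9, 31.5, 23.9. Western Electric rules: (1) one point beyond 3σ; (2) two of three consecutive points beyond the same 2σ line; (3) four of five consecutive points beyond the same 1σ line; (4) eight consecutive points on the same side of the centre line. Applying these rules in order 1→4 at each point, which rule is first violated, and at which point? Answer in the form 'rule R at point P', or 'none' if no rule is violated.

rule 1 at point 7

Zone of each point (C = within 1σ̂, B = 1σ̂–2σ̂, A = 2σ̂–3σ̂, * = beyond 3σ̂; sign = side of CL): 1:+C, 2:+C, 3:+C, 4:-C, 5:-C, 6:-B, 7:-*, 8:+C, 9:+C, 10:-B
Rule 1 (one point beyond the 3σ limits) is satisfied at point 7.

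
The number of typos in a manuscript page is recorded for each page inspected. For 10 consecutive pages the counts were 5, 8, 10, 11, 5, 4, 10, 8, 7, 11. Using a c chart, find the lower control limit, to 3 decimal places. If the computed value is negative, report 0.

0.000

c̄ = (5 + 8 + 10 + 11 + 5 + 4 + 10 + 8 + 7 + 11) / 10 = 79 / 10 = 7.9000
LCL = c̄ − 3√c̄ = 7.9000 − 3 × 2.8107 = -0.5321 → 0 (cannot be negative)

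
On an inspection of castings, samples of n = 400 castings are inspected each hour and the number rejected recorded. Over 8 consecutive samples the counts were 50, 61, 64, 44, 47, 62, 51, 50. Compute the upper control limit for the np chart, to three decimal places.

p̄ = Σdᵢ / (k·n) = 429 / (8 × 400) = 0.13406
UCL = np̄ + 3·√(np̄(1−p̄)) = 53.6250 + 3 × √(53.6250×0.86594) = 53.6250 + 3 × 6.8144 = 74.0682

74.068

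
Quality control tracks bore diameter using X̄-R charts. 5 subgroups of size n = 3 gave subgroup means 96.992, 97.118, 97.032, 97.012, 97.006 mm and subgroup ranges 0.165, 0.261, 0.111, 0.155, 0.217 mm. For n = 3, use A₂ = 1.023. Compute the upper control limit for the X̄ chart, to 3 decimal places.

97.218

X̄̄ = (96.992 + 97.118 + 97.032 + 97.012 + 97.006) / 5 = 485.1600 / 5 = 97.0320
R̄ = (0.165 + 0.261 + 0.111 + 0.155 + 0.217) / 5 = 0.9090 / 5 = 0.1818
UCL = X̄̄ + A₂·R̄ = 97.0320 + 1.023 × 0.1818 = 97.2180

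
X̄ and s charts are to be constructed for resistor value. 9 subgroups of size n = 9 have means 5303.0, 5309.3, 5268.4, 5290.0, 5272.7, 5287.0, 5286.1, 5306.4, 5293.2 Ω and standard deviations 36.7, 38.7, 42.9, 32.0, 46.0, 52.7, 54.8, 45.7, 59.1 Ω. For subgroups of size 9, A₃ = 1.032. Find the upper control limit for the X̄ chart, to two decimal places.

5337.53

X̄̄ = (5303.0 + 5309.3 + 5268.4 + 5290.0 + 5272.7 + 5287.0 + 5286.1 + 5306.4 + 5293.2) / 9 = 5290.6778
s̄ = (36.7 + 38.7 + 42.9 + 32.0 + 46.0 + 52.7 + 54.8 + 45.7 + 59.1) / 9 = 45.4000
UCL = X̄̄ + A₃·s̄ = 5290.6778 + 1.032 × 45.4000 = 5337.5306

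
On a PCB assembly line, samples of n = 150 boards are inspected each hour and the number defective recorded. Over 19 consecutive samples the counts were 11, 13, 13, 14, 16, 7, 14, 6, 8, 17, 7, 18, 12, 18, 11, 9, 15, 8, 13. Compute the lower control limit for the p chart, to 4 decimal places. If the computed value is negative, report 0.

0.0140

p̄ = Σdᵢ / (k·n) = 230 / (19 × 150) = 0.08070
LCL = p̄ − 3·√(p̄(1−p̄)/n) = 0.08070 − 3 × 0.02224 = 0.01398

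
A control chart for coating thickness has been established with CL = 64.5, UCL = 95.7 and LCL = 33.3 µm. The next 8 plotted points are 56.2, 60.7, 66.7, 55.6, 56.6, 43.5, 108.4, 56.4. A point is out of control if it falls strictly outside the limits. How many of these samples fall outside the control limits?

Compare each point to [33.3, 95.7]: sample 7 = 108.4 > UCL.

1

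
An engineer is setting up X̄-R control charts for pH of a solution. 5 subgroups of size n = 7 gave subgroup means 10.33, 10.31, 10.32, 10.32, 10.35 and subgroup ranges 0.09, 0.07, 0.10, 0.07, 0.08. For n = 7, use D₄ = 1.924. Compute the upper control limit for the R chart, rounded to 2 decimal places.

R̄ = (0.09 + 0.07 + 0.10 + 0.07 + 0.08) / 5 = 0.4100 / 5 = 0.0820
UCL_R = D₄·R̄ = 1.924 × 0.0820 = 0.1578

0.16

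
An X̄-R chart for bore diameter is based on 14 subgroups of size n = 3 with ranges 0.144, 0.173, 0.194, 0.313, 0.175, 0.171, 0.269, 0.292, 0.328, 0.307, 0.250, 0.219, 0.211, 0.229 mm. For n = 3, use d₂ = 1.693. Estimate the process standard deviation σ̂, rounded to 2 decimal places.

R̄ = (0.144 + 0.173 + 0.194 + 0.313 + 0.175 + 0.171 + 0.269 + 0.292 + 0.328 + 0.307 + 0.250 + 0.219 + 0.211 + 0.229) / 14 = 0.2339
σ̂ = R̄ / d₂ = 0.2339 / 1.693 = 0.1382

0.14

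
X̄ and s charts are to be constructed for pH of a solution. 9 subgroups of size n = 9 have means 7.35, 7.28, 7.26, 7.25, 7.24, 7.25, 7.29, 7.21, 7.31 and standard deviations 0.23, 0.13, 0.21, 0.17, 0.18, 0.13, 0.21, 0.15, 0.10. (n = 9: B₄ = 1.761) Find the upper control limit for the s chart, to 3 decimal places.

s̄ = (0.23 + 0.13 + 0.21 + 0.17 + 0.18 + 0.13 + 0.21 + 0.15 + 0.10) / 9 = 0.1678
UCL_s = B₄·s̄ = 1.761 × 0.1678 = 0.2955

0.295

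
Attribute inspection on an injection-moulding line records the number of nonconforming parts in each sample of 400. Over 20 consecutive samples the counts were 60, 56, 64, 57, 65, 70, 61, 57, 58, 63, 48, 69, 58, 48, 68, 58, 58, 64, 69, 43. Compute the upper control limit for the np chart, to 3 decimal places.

81.080

p̄ = Σdᵢ / (k·n) = 1194 / (20 × 400) = 0.14925
UCL = np̄ + 3·√(np̄(1−p̄)) = 59.7000 + 3 × √(59.7000×0.85075) = 59.7000 + 3 × 7.1267 = 81.0801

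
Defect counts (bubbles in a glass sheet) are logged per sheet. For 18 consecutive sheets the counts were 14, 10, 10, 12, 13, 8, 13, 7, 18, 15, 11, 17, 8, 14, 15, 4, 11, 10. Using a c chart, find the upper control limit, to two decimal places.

c̄ = (14 + 10 + 10 + 12 + 13 + 8 + 13 + 7 + 18 + 15 + 11 + 17 + 8 + 14 + 15 + 4 + 11 + 10) / 18 = 210 / 18 = 11.6667
UCL = c̄ + 3√c̄ = 11.6667 + 3 × √11.6667 = 11.6667 + 3 × 3.4157 = 21.9136

21.91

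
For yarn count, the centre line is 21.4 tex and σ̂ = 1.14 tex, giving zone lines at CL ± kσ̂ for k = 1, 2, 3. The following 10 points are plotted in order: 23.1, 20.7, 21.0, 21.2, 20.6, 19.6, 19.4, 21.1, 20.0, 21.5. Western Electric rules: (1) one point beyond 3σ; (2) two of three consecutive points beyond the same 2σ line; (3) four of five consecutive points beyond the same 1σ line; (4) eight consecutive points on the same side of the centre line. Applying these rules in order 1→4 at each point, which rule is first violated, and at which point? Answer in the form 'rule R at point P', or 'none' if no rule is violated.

Zone of each point (C = within 1σ̂, B = 1σ̂–2σ̂, A = 2σ̂–3σ̂, * = beyond 3σ̂; sign = side of CL): 1:+B, 2:-C, 3:-C, 4:-C, 5:-C, 6:-B, 7:-B, 8:-C, 9:-B, 10:+C
Rule 4 (eight consecutive points on the same side of the centre line) is satisfied at point 9.

rule 4 at point 9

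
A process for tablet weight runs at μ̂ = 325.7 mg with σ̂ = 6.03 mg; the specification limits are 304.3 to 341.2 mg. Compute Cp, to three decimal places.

1.020

Cp = (USL − LSL) / (6σ̂) = (341.2 − 304.3) / (6 × 6.03) = 36.9000 / 36.1800 = 1.0199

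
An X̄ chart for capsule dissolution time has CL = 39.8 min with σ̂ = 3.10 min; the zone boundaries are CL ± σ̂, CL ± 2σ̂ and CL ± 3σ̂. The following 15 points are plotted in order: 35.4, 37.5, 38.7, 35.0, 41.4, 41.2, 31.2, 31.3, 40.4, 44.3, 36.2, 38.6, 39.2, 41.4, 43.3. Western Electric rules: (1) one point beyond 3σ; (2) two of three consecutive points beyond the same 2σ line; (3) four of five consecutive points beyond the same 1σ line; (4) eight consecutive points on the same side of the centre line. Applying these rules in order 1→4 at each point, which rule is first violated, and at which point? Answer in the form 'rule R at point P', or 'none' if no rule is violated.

Zone of each point (C = within 1σ̂, B = 1σ̂–2σ̂, A = 2σ̂–3σ̂, * = beyond 3σ̂; sign = side of CL): 1:-B, 2:-C, 3:-C, 4:-B, 5:+C, 6:+C, 7:-A, 8:-A, 9:+C, 10:+B, 11:-B, 12:-C, 13:-C, 14:+C, 15:+B
Rule 2 (two of three consecutive points beyond the same 2σ limit) is satisfied at point 8.

rule 2 at point 8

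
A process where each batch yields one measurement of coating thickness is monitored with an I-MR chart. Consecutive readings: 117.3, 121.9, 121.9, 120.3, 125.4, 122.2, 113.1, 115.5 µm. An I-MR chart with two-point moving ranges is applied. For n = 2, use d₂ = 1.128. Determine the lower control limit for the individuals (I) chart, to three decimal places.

X̄ = (117.3 + 121.9 + 121.9 + 120.3 + 125.4 + 122.2 + 113.1 + 115.5) / 8 = 119.7000
Moving ranges: 4.6, 0.0, 1.6, 5.1, 3.2, 9.1, 2.4; M̄R̄ = 26.0000 / 7 = 3.7143
LCL = X̄ − 3·M̄R̄/d₂ = 119.7000 − 3 × 3.7143 / 1.128 = 109.8216

109.822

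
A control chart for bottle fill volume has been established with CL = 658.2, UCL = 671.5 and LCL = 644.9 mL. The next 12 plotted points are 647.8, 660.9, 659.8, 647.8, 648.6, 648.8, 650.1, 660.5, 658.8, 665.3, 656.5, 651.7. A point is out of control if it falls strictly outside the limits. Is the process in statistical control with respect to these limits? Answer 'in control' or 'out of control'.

All 12 points lie within [644.9, 671.5].

in control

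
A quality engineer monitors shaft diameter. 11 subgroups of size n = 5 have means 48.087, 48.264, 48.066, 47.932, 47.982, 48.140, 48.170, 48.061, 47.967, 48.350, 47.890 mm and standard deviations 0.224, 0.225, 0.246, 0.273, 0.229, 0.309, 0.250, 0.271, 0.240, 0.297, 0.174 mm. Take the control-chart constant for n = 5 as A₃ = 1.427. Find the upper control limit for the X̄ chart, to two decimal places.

X̄̄ = (48.087 + 48.264 + 48.066 + 47.932 + 47.982 + 48.140 + 48.170 + 48.061 + 47.967 + 48.350 + 47.890) / 11 = 48.0826
s̄ = (0.224 + 0.225 + 0.246 + 0.273 + 0.229 + 0.309 + 0.250 + 0.271 + 0.240 + 0.297 + 0.174) / 11 = 0.2489
UCL = X̄̄ + A₃·s̄ = 48.0826 + 1.427 × 0.2489 = 48.4378

48.44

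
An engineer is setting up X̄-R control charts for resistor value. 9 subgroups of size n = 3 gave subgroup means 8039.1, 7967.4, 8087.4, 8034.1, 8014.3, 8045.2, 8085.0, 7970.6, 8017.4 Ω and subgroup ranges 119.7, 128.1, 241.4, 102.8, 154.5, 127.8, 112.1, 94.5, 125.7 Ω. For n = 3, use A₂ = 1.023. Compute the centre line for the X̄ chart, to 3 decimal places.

8028.944

X̄̄ = (8039.1 + 7967.4 + 8087.4 + 8034.1 + 8014.3 + 8045.2 + 8085.0 + 7970.6 + 8017.4) / 9 = 72260.5000 / 9 = 8028.9444
CL = X̄̄ = 8028.9444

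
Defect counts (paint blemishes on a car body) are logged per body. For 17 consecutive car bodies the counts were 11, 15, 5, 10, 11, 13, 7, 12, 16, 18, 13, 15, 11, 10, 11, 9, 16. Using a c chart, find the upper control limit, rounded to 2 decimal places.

c̄ = (11 + 15 + 5 + 10 + 11 + 13 + 7 + 12 + 16 + 18 + 13 + 15 + 11 + 10 + 11 + 9 + 16) / 17 = 203 / 17 = 11.9412
UCL = c̄ + 3√c̄ = 11.9412 + 3 × √11.9412 = 11.9412 + 3 × 3.4556 = 22.3080

22.31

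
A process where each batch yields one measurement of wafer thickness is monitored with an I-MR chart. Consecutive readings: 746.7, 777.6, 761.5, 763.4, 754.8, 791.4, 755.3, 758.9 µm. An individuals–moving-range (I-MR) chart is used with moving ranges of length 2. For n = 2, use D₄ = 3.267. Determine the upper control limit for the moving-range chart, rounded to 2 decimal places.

Moving ranges: 30.9, 16.1, 1.9, 8.6, 36.6, 36.1, 3.6; M̄R̄ = 133.8000 / 7 = 19.1143
UCL_MR = D₄·M̄R̄ = 3.267 × 19.1143 = 62.4464

62.45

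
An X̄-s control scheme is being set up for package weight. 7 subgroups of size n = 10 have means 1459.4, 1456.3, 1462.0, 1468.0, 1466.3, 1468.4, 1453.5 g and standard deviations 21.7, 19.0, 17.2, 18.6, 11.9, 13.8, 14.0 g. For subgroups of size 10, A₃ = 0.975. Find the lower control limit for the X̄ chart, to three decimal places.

X̄̄ = (1459.4 + 1456.3 + 1462.0 + 1468.0 + 1466.3 + 1468.4 + 1453.5) / 7 = 1461.9857
s̄ = (21.7 + 19.0 + 17.2 + 18.6 + 11.9 + 13.8 + 14.0) / 7 = 16.6000
LCL = X̄̄ − A₃·s̄ = 1461.9857 − 0.975 × 16.6000 = 1445.8007

1445.801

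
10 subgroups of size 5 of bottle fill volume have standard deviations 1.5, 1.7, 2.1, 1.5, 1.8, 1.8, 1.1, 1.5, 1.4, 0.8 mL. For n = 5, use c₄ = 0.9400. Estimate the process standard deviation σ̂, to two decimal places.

s̄ = (1.5 + 1.7 + 2.1 + 1.5 + 1.8 + 1.8 + 1.1 + 1.5 + 1.4 + 0.8) / 10 = 1.5200
σ̂ = s̄ / c₄ = 1.5200 / 0.9400 = 1.6170

1.62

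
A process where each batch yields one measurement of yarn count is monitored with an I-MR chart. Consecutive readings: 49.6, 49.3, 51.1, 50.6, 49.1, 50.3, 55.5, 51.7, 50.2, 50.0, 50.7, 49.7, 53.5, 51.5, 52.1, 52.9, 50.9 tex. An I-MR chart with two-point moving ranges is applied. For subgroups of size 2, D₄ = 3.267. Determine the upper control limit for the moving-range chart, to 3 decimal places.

Moving ranges: 0.3, 1.8, 0.5, 1.5, 1.2, 5.2, 3.8, 1.5, 0.2, 0.7, 1.0, 3.8, 2.0, 0.6, 0.8, 2.0; M̄R̄ = 26.9000 / 16 = 1.6812
UCL_MR = D₄·M̄R̄ = 3.267 × 1.6812 = 5.4926

5.493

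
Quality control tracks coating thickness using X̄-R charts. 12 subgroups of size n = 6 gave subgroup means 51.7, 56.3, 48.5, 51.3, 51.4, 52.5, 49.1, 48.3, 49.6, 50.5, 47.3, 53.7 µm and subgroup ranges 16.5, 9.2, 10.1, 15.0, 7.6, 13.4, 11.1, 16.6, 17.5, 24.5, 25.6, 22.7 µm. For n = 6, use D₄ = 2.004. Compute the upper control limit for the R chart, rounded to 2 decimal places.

R̄ = (16.5 + 9.2 + 10.1 + 15.0 + 7.6 + 13.4 + 11.1 + 16.6 + 17.5 + 24.5 + 25.6 + 22.7) / 12 = 189.8000 / 12 = 15.8167
UCL_R = D₄·R̄ = 2.004 × 15.8167 = 31.6966

31.70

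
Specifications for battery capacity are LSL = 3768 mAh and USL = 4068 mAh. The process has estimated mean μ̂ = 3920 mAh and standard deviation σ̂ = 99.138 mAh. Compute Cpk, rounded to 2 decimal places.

Cpu = (USL − μ̂) / (3σ̂) = (4068 − 3920) / (3 × 99.138) = 0.4976; Cpl = (μ̂ − LSL) / (3σ̂) = (3920 − 3768) / (3 × 99.138) = 0.5111; Cpk = min(Cpu, Cpl) = 0.4976

0.50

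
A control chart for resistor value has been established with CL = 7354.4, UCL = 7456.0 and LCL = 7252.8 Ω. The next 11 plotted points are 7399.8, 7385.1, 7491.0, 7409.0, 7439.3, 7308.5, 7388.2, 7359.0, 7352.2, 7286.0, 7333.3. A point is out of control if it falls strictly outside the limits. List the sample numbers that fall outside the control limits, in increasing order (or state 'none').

3

Compare each point to [7252.8, 7456.0]: sample 3 = 7491.0 > UCL.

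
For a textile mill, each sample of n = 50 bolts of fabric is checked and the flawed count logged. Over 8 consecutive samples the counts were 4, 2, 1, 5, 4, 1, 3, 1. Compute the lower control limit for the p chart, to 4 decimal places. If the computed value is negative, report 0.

0.0000

p̄ = Σdᵢ / (k·n) = 21 / (8 × 50) = 0.05250
LCL = p̄ − 3·√(p̄(1−p̄)/n) = 0.05250 − 3 × 0.03154 = -0.04212 → 0 (negative, so LCL = 0)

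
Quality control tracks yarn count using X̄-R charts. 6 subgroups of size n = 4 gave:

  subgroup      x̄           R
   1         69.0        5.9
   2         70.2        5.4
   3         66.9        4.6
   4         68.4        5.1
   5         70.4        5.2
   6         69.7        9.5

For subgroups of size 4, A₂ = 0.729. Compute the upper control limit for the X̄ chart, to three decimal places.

X̄̄ = (69.0 + 70.2 + 66.9 + 68.4 + 70.4 + 69.7) / 6 = 414.6000 / 6 = 69.1000
R̄ = (5.9 + 5.4 + 4.6 + 5.1 + 5.2 + 9.5) / 6 = 35.7000 / 6 = 5.9500
UCL = X̄̄ + A₂·R̄ = 69.1000 + 0.729 × 5.9500 = 73.4376

73.438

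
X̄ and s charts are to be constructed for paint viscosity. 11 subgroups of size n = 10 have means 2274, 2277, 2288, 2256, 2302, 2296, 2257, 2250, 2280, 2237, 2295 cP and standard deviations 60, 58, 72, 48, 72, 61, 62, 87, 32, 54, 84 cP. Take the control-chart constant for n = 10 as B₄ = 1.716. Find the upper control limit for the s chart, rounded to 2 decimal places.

s̄ = (60 + 58 + 72 + 48 + 72 + 61 + 62 + 87 + 32 + 54 + 84) / 11 = 62.7273
UCL_s = B₄·s̄ = 1.716 × 62.7273 = 107.6400

107.64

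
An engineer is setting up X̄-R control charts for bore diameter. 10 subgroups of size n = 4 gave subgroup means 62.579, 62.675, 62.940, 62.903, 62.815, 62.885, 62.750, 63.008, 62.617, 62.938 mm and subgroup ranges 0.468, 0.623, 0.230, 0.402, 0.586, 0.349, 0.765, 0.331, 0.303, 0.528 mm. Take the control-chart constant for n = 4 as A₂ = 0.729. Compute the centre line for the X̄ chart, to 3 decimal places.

62.811

X̄̄ = (62.579 + 62.675 + 62.940 + 62.903 + 62.815 + 62.885 + 62.750 + 63.008 + 62.617 + 62.938) / 10 = 628.1100 / 10 = 62.8110
CL = X̄̄ = 62.8110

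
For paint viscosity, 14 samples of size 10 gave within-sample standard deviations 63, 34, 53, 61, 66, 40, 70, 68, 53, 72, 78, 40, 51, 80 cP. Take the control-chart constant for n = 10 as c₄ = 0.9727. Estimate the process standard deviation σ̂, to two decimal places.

s̄ = (63 + 34 + 53 + 61 + 66 + 40 + 70 + 68 + 53 + 72 + 78 + 40 + 51 + 80) / 14 = 59.2143
σ̂ = s̄ / c₄ = 59.2143 / 0.9727 = 60.8762

60.88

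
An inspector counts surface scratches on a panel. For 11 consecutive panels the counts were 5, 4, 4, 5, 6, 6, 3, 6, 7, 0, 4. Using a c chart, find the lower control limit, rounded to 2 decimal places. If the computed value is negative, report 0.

0.00

c̄ = (5 + 4 + 4 + 5 + 6 + 6 + 3 + 6 + 7 + 0 + 4) / 11 = 50 / 11 = 4.5455
LCL = c̄ − 3√c̄ = 4.5455 − 3 × 2.1320 = -1.8506 → 0 (cannot be negative)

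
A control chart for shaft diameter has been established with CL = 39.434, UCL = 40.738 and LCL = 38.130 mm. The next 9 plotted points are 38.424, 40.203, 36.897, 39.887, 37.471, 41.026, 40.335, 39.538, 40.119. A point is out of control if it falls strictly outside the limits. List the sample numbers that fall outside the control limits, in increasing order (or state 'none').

Compare each point to [38.130, 40.738]: sample 3 = 36.897 < LCL; sample 5 = 37.471 < LCL; sample 6 = 41.026 > UCL.

3, 5, 6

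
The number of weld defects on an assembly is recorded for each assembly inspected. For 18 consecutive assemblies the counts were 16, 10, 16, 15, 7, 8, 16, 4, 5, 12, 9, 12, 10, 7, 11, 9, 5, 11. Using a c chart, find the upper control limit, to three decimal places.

19.732

c̄ = (16 + 10 + 16 + 15 + 7 + 8 + 16 + 4 + 5 + 12 + 9 + 12 + 10 + 7 + 11 + 9 + 5 + 11) / 18 = 183 / 18 = 10.1667
UCL = c̄ + 3√c̄ = 10.1667 + 3 × √10.1667 = 10.1667 + 3 × 3.1885 = 19.7322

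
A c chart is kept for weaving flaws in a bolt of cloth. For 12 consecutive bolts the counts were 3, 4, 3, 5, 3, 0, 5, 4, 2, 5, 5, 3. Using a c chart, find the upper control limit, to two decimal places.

c̄ = (3 + 4 + 3 + 5 + 3 + 0 + 5 + 4 + 2 + 5 + 5 + 3) / 12 = 42 / 12 = 3.5000
UCL = c̄ + 3√c̄ = 3.5000 + 3 × √3.5000 = 3.5000 + 3 × 1.8708 = 9.1125

9.11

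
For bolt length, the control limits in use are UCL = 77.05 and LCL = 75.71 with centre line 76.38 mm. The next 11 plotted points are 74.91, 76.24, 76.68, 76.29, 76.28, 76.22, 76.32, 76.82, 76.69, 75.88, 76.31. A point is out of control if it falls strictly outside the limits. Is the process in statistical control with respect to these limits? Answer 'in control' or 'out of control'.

out of control

Compare each point to [75.71, 77.05]: sample 1 = 74.91 < LCL.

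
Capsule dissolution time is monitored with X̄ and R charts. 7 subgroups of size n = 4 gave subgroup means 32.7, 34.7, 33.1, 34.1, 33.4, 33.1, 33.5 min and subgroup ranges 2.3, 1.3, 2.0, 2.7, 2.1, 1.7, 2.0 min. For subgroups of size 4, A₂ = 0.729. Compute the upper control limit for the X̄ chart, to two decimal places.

34.98

X̄̄ = (32.7 + 34.7 + 33.1 + 34.1 + 33.4 + 33.1 + 33.5) / 7 = 234.6000 / 7 = 33.5143
R̄ = (2.3 + 1.3 + 2.0 + 2.7 + 2.1 + 1.7 + 2.0) / 7 = 14.1000 / 7 = 2.0143
UCL = X̄̄ + A₂·R̄ = 33.5143 + 0.729 × 2.0143 = 34.9827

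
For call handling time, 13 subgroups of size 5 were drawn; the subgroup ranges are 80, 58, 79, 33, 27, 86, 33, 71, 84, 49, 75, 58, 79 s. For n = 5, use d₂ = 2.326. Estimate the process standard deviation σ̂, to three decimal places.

26.854

R̄ = (80 + 58 + 79 + 33 + 27 + 86 + 33 + 71 + 84 + 49 + 75 + 58 + 79) / 13 = 62.4615
σ̂ = R̄ / d₂ = 62.4615 / 2.326 = 26.8536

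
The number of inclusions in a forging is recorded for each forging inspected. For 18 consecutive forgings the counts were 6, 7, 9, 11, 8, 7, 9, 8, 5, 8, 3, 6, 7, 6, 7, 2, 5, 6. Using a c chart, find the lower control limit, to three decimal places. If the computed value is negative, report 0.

0.000

c̄ = (6 + 7 + 9 + 11 + 8 + 7 + 9 + 8 + 5 + 8 + 3 + 6 + 7 + 6 + 7 + 2 + 5 + 6) / 18 = 120 / 18 = 6.6667
LCL = c̄ − 3√c̄ = 6.6667 − 3 × 2.5820 = -1.0793 → 0 (cannot be negative)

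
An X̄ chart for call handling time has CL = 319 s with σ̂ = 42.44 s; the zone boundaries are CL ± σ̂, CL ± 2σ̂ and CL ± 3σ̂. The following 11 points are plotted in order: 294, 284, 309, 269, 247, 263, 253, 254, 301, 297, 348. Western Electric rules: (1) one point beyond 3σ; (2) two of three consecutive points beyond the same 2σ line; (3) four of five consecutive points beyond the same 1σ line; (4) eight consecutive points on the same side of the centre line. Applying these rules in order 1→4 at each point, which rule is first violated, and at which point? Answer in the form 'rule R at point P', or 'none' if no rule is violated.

rule 3 at point 7

Zone of each point (C = within 1σ̂, B = 1σ̂–2σ̂, A = 2σ̂–3σ̂, * = beyond 3σ̂; sign = side of CL): 1:-C, 2:-C, 3:-C, 4:-B, 5:-B, 6:-B, 7:-B, 8:-B, 9:-C, 10:-C, 11:+C
Rule 3 (four of five consecutive points beyond the same 1σ limit) is satisfied at point 7.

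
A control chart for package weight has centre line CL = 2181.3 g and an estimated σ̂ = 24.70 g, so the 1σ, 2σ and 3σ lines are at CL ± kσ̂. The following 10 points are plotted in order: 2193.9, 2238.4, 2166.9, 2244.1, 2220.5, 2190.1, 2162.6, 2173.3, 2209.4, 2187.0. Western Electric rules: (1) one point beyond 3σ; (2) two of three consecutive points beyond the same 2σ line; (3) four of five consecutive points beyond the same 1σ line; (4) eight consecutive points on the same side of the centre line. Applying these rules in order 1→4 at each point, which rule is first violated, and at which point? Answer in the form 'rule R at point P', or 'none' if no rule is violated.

rule 2 at point 4

Zone of each point (C = within 1σ̂, B = 1σ̂–2σ̂, A = 2σ̂–3σ̂, * = beyond 3σ̂; sign = side of CL): 1:+C, 2:+A, 3:-C, 4:+A, 5:+B, 6:+C, 7:-C, 8:-C, 9:+B, 10:+C
Rule 2 (two of three consecutive points beyond the same 2σ limit) is satisfied at point 4.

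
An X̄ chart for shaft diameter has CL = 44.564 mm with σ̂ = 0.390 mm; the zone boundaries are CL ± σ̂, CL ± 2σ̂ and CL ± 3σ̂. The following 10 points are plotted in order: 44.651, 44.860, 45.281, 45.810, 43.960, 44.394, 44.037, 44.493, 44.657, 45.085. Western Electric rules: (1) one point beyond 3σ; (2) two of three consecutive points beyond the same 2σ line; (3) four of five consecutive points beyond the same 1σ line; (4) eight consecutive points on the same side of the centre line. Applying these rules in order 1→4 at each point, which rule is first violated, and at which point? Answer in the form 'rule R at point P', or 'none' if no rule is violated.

Zone of each point (C = within 1σ̂, B = 1σ̂–2σ̂, A = 2σ̂–3σ̂, * = beyond 3σ̂; sign = side of CL): 1:+C, 2:+C, 3:+B, 4:+*, 5:-B, 6:-C, 7:-B, 8:-C, 9:+C, 10:+B
Rule 1 (one point beyond the 3σ limits) is satisfied at point 4.

rule 1 at point 4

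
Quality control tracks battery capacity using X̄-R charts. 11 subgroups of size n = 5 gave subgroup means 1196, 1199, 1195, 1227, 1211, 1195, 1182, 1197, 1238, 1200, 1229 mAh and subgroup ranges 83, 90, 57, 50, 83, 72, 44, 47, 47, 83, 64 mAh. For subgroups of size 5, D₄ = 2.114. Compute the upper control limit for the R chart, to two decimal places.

R̄ = (83 + 90 + 57 + 50 + 83 + 72 + 44 + 47 + 47 + 83 + 64) / 11 = 720.0000 / 11 = 65.4545
UCL_R = D₄·R̄ = 2.114 × 65.4545 = 138.3709

138.37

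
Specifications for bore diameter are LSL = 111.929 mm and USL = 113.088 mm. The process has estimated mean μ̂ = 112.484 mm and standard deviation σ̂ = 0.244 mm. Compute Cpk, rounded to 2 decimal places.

Cpu = (USL − μ̂) / (3σ̂) = (113.088 − 112.484) / (3 × 0.244) = 0.8251; Cpl = (μ̂ − LSL) / (3σ̂) = (112.484 − 111.929) / (3 × 0.244) = 0.7582; Cpk = min(Cpu, Cpl) = 0.7582

0.76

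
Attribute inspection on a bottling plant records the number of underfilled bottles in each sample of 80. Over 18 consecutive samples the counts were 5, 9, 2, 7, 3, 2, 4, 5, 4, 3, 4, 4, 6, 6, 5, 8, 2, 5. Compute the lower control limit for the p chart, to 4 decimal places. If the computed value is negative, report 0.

0.0000

p̄ = Σdᵢ / (k·n) = 84 / (18 × 80) = 0.05833
LCL = p̄ − 3·√(p̄(1−p̄)/n) = 0.05833 − 3 × 0.02620 = -0.02028 → 0 (negative, so LCL = 0)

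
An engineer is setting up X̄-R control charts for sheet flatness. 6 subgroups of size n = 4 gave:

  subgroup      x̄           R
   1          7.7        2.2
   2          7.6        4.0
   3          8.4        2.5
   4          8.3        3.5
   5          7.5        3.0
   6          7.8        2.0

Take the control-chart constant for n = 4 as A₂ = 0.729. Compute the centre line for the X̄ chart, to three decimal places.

X̄̄ = (7.7 + 7.6 + 8.4 + 8.3 + 7.5 + 7.8) / 6 = 47.3000 / 6 = 7.8833
CL = X̄̄ = 7.8833

7.883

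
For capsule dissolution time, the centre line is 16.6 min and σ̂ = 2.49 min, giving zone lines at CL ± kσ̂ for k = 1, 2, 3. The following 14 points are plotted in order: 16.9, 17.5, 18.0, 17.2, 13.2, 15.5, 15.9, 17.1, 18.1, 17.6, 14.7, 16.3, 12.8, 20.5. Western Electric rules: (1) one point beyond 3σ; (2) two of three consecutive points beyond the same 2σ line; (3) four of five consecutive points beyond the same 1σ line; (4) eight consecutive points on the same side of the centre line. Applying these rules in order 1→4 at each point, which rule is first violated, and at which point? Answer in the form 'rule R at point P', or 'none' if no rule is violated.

Zone of each point (C = within 1σ̂, B = 1σ̂–2σ̂, A = 2σ̂–3σ̂, * = beyond 3σ̂; sign = side of CL): 1:+C, 2:+C, 3:+C, 4:+C, 5:-B, 6:-C, 7:-C, 8:+C, 9:+C, 10:+C, 11:-C, 12:-C, 13:-B, 14:+B
No rule fires across all 14 points.

none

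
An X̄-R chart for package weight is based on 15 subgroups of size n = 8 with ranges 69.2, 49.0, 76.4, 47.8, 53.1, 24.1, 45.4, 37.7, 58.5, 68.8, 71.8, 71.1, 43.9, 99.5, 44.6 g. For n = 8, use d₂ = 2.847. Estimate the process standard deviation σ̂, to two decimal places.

20.16

R̄ = (69.2 + 49.0 + 76.4 + 47.8 + 53.1 + 24.1 + 45.4 + 37.7 + 58.5 + 68.8 + 71.8 + 71.1 + 43.9 + 99.5 + 44.6) / 15 = 57.3933
σ̂ = R̄ / d₂ = 57.3933 / 2.847 = 20.1592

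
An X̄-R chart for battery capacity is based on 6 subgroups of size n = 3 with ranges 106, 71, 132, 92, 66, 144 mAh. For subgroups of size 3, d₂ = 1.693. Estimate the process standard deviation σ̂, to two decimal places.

R̄ = (106 + 71 + 132 + 92 + 66 + 144) / 6 = 101.8333
σ̂ = R̄ / d₂ = 101.8333 / 1.693 = 60.1496

60.15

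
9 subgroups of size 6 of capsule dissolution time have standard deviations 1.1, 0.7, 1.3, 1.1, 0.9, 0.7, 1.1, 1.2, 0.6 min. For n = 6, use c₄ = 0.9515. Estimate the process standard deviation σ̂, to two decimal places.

s̄ = (1.1 + 0.7 + 1.3 + 1.1 + 0.9 + 0.7 + 1.1 + 1.2 + 0.6) / 9 = 0.9667
σ̂ = s̄ / c₄ = 0.9667 / 0.9515 = 1.0159

1.02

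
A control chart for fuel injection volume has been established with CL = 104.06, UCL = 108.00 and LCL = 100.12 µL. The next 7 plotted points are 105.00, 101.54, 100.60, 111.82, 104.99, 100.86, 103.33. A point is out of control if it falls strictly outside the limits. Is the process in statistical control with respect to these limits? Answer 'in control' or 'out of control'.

out of control

Compare each point to [100.12, 108.00]: sample 4 = 111.82 > UCL.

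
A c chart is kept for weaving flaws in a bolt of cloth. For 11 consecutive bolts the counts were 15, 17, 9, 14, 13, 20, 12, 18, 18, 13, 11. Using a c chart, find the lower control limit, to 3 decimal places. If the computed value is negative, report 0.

3.104

c̄ = (15 + 17 + 9 + 14 + 13 + 20 + 12 + 18 + 18 + 13 + 11) / 11 = 160 / 11 = 14.5455
LCL = c̄ − 3√c̄ = 14.5455 − 3 × 3.8139 = 3.1039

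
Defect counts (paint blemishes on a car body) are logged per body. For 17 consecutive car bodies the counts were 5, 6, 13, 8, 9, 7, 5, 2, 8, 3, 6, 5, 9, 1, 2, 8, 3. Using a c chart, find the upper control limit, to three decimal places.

13.158

c̄ = (5 + 6 + 13 + 8 + 9 + 7 + 5 + 2 + 8 + 3 + 6 + 5 + 9 + 1 + 2 + 8 + 3) / 17 = 100 / 17 = 5.8824
UCL = c̄ + 3√c̄ = 5.8824 + 3 × √5.8824 = 5.8824 + 3 × 2.4254 = 13.1584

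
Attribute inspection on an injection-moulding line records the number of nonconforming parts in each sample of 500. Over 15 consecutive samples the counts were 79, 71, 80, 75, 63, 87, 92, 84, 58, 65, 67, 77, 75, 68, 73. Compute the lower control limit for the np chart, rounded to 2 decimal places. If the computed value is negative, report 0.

p̄ = Σdᵢ / (k·n) = 1114 / (15 × 500) = 0.14853
LCL = np̄ − 3·√(np̄(1−p̄)) = 74.2667 − 3 × 7.9521 = 50.4104

50.41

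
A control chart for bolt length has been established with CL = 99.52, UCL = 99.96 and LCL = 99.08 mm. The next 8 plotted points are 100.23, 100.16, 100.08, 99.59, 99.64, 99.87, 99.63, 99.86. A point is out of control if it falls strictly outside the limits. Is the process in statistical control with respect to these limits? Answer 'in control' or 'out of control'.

out of control

Compare each point to [99.08, 99.96]: sample 1 = 100.23 > UCL; sample 2 = 100.16 > UCL; sample 3 = 100.08 > UCL.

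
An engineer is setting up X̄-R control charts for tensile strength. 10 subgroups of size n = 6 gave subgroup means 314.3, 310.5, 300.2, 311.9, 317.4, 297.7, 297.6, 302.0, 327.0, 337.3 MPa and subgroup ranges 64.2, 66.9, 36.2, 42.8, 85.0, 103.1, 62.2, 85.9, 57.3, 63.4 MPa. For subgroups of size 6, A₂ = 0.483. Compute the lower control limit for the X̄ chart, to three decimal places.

X̄̄ = (314.3 + 310.5 + 300.2 + 311.9 + 317.4 + 297.7 + 297.6 + 302.0 + 327.0 + 337.3) / 10 = 3115.9000 / 10 = 311.5900
R̄ = (64.2 + 66.9 + 36.2 + 42.8 + 85.0 + 103.1 + 62.2 + 85.9 + 57.3 + 63.4) / 10 = 667.0000 / 10 = 66.7000
LCL = X̄̄ − A₂·R̄ = 311.5900 − 0.483 × 66.7000 = 279.3739

279.374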